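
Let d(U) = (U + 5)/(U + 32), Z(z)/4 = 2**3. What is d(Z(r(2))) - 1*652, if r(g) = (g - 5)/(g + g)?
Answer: -41691/64 ≈ -651.42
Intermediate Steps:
r(g) = (-5 + g)/(2*g) (r(g) = (-5 + g)/((2*g)) = (-5 + g)*(1/(2*g)) = (-5 + g)/(2*g))
Z(z) = 32 (Z(z) = 4*2**3 = 4*8 = 32)
d(U) = (5 + U)/(32 + U)
d(Z(r(2))) - 1*652 = (5 + 32)/(32 + 32) - 1*652 = 37/64 - 652 = -41691/64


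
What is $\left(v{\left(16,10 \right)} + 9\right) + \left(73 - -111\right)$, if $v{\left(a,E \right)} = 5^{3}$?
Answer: $318$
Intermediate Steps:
$v{\left(a,E \right)} = 125$
$\left(v{\left(16,10 \right)} + 9\right) + \left(73 - -111\right) = \left(125 + 9\right) + \left(73 - -111\right) = 134 + \left(73 + 111\right) = 134 + 184 = 318$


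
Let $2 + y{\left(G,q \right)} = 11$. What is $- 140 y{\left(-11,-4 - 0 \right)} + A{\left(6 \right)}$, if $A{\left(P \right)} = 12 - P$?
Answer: $-1254$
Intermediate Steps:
$y{\left(G,q \right)} = 9$ ($y{\left(G,q \right)} = -2 + 11 = 9$)
$- 140 y{\left(-11,-4 - 0 \right)} + A{\left(6 \right)} = \left(-140\right) 9 + \left(12 - 6\right) = -1260 + \left(12 - 6\right) = -1260 + 6 = -1254$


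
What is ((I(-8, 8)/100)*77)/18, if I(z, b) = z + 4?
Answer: -77/450 ≈ -0.17111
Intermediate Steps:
I(z, b) = 4 + z
((I(-8, 8)/100)*77)/18 = (((4 - 8)/100)*77)/18 = (-4*1/100*77)*(1/18) = -1/25*77*(1/18) = -77/25*1/18 = -77/450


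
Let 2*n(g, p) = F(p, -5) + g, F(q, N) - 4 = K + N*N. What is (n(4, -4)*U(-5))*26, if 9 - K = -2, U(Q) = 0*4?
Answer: 0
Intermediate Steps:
U(Q) = 0
K = 11 (K = 9 - 1*(-2) = 9 + 2 = 11)
F(q, N) = 15 + N**2 (F(q, N) = 4 + (11 + N*N) = 4 + (11 + N**2) = 15 + N**2)
n(g, p) = 20 + g/2 (n(g, p) = ((15 + (-5)**2) + g)/2 = ((15 + 25) + g)/2 = (40 + g)/2 = 20 + g/2)
(n(4, -4)*U(-5))*26 = ((20 + (1/2)*4)*0)*26 = ((20 + 2)*0)*26 = (22*0)*26 = 0*26 = 0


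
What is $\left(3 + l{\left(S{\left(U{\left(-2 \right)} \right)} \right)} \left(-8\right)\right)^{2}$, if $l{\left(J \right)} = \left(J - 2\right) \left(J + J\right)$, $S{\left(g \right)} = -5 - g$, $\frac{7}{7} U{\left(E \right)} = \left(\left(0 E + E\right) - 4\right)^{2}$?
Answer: $795522025$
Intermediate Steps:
$U{\left(E \right)} = \left(-4 + E\right)^{2}$ ($U{\left(E \right)} = \left(\left(0 E + E\right) - 4\right)^{2} = \left(\left(0 + E\right) - 4\right)^{2} = \left(E - 4\right)^{2} = \left(-4 + E\right)^{2}$)
$l{\left(J \right)} = 2 J \left(-2 + J\right)$ ($l{\left(J \right)} = \left(-2 + J\right) 2 J = 2 J \left(-2 + J\right)$)
$\left(3 + l{\left(S{\left(U{\left(-2 \right)} \right)} \right)} \left(-8\right)\right)^{2} = \left(3 + 2 \left(-5 - \left(-4 - 2\right)^{2}\right) \left(-2 - \left(5 + \left(-4 - 2\right)^{2}\right)\right) \left(-8\right)\right)^{2} = \left(3 + 2 \left(-5 - \left(-6\right)^{2}\right) \left(-2 - 41\right) \left(-8\right)\right)^{2} = \left(3 + 2 \left(-5 - 36\right) \left(-2 - 41\right) \left(-8\right)\right)^{2} = \left(3 + 2 \left(-41\right) \left(-2 - 41\right) \left(-8\right)\right)^{2} = \left(3 + 2 \left(-41\right) \left(-43\right) \left(-8\right)\right)^{2} = \left(3 + 3526 \left(-8\right)\right)^{2} = \left(3 - 28208\right)^{2} = \left(-28205\right)^{2} = 795522025$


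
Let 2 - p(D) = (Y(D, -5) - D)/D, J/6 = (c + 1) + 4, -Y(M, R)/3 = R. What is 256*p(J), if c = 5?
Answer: 704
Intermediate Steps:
Y(M, R) = -3*R
J = 60 (J = 6*((5 + 1) + 4) = 6*(6 + 4) = 6*10 = 60)
p(D) = 2 - (15 - D)/D (p(D) = 2 - (-3*(-5) - D)/D = 2 - (15 - D)/D)
256*p(J) = 256*(3 - 15/60) = 256*(3 - 15*1/60) = 256*(3 - 1/4) = 256*(11/4) = 704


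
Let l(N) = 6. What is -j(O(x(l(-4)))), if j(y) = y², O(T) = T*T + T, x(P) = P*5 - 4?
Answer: -492804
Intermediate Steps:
x(P) = -4 + 5*P (x(P) = 5*P - 4 = -4 + 5*P)
O(T) = T + T² (O(T) = T² + T = T + T²)
-j(O(x(l(-4)))) = -((-4 + 5*6)*(1 + (-4 + 5*6)))² = -((-4 + 30)*(1 + (-4 + 30)))² = -(26*(1 + 26))² = -(26*27)² = -1*702² = -1*492804 = -492804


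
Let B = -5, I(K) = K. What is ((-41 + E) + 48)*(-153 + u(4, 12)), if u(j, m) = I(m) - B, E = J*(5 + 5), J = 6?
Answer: -9112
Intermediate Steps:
E = 60 (E = 6*(5 + 5) = 6*10 = 60)
u(j, m) = 5 + m (u(j, m) = m - 1*(-5) = m + 5 = 5 + m)
((-41 + E) + 48)*(-153 + u(4, 12)) = ((-41 + 60) + 48)*(-153 + (5 + 12)) = (19 + 48)*(-153 + 17) = 67*(-136) = -9112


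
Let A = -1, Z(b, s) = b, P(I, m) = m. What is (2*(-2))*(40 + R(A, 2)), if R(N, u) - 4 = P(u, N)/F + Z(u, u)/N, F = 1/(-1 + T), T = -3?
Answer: -184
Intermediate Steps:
F = -¼ (F = 1/(-1 - 3) = 1/(-4) = -¼ ≈ -0.25000)
R(N, u) = 4 - 4*N + u/N (R(N, u) = 4 + (N/(-¼) + u/N) = 4 + (N*(-4) + u/N) = 4 + (-4*N + u/N) = 4 - 4*N + u/N)
(2*(-2))*(40 + R(A, 2)) = (2*(-2))*(40 + (4 - 4*(-1) + 2/(-1))) = -4*(40 + (4 + 4 + 2*(-1))) = -4*(40 + (4 + 4 - 2)) = -4*(40 + 6) = -4*46 = -184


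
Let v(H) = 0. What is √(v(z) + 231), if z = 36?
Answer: √231 ≈ 15.199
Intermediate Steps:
√(v(z) + 231) = √(0 + 231) = √231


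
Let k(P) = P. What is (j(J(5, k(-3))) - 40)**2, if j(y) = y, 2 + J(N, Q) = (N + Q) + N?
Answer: 1225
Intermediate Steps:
J(N, Q) = -2 + Q + 2*N (J(N, Q) = -2 + ((N + Q) + N) = -2 + (Q + 2*N) = -2 + Q + 2*N)
(j(J(5, k(-3))) - 40)**2 = ((-2 - 3 + 2*5) - 40)**2 = ((-2 - 3 + 10) - 40)**2 = (5 - 40)**2 = (-35)**2 = 1225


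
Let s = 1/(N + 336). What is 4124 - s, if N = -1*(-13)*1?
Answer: 1439275/349 ≈ 4124.0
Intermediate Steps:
N = 13 (N = 13*1 = 13)
s = 1/349 (s = 1/(13 + 336) = 1/349 ≈ 0.0028653)
4124 - s = 4124 - 1*1/349 = 4124 - 1/349 = 1439275/349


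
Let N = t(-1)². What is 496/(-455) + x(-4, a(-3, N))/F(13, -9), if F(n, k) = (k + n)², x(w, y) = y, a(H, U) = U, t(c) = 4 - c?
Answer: 3439/7280 ≈ 0.47239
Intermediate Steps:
N = 25 (N = (4 - 1*(-1))² = (4 + 1)² = 5² = 25)
496/(-455) + x(-4, a(-3, N))/F(13, -9) = 496/(-455) + 25/((-9 + 13)²) = 496*(-1/455) + 25/(4²) = -496/455 + 25/16 = 3439/7280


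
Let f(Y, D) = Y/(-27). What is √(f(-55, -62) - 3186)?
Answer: I*√257901/9 ≈ 56.427*I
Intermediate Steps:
f(Y, D) = -Y/27 (f(Y, D) = Y*(-1/27) = -Y/27)
√(f(-55, -62) - 3186) = √(-1/27*(-55) - 3186) = √(55/27 - 3186) = √(-85967/27) = I*√257901/9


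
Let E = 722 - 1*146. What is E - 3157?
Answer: -2581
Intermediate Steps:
E = 576 (E = 722 - 146 = 576)
E - 3157 = 576 - 3157 = -2581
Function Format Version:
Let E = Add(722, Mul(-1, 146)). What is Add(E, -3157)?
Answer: -2581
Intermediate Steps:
E = 576 (E = Add(722, -146) = 576)
Add(E, -3157) = Add(576, -3157) = -2581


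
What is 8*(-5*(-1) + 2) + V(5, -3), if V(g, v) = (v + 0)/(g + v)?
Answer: 109/2 ≈ 54.500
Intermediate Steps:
V(g, v) = v/(g + v)
8*(-5*(-1) + 2) + V(5, -3) = 8*(-5*(-1) + 2) - 3/(5 - 3) = 8*(5 + 2) - 3/2 = 8*7 - 3*½ = 56 - 3/2 = 109/2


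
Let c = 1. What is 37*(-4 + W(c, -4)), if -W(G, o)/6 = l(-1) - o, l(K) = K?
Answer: -814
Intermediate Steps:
W(G, o) = 6 + 6*o (W(G, o) = -6*(-1 - o) = 6 + 6*o)
37*(-4 + W(c, -4)) = 37*(-4 + (6 + 6*(-4))) = 37*(-4 + (6 - 24)) = 37*(-4 - 18) = 37*(-22) = -814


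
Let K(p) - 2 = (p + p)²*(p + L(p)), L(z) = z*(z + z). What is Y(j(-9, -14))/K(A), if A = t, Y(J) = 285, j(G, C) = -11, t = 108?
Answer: 285/1093430018 ≈ 2.6065e-7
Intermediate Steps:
L(z) = 2*z² (L(z) = z*(2*z) = 2*z²)
A = 108
K(p) = 2 + 4*p²*(p + 2*p²) (K(p) = 2 + (p + p)²*(p + 2*p²) = 2 + (2*p)²*(p + 2*p²) = 2 + (4*p²)*(p + 2*p²) = 2 + 4*p²*(p + 2*p²))
Y(j(-9, -14))/K(A) = 285/(2 + 4*108³ + 8*108⁴) = 285/(2 + 4*1259712 + 8*136048896) = 285/(2 + 5038848 + 1088391168) = 285/1093430018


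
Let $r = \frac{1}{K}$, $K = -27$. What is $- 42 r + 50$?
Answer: $\frac{464}{9} \approx 51.556$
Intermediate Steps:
$r = - \frac{1}{27}$ ($r = \frac{1}{-27} = - \frac{1}{27} \approx -0.037037$)
$- 42 r + 50 = \left(-42\right) \left(- \frac{1}{27}\right) + 50 = \frac{14}{9} + 50 = \frac{464}{9}$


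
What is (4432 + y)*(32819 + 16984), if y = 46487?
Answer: 2535918957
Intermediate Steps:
(4432 + y)*(32819 + 16984) = (4432 + 46487)*(32819 + 16984) = 50919*49803 = 2535918957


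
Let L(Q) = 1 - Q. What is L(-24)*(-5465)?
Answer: -136625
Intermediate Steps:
L(-24)*(-5465) = (1 - 1*(-24))*(-5465) = (1 + 24)*(-5465) = 25*(-5465) = -136625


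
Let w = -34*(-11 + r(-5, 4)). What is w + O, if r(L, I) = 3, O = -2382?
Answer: -2110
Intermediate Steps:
w = 272 (w = -34*(-11 + 3) = -34*(-8) = 272)
w + O = 272 - 2382 = -2110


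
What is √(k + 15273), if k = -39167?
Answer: I*√23894 ≈ 154.58*I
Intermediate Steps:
√(k + 15273) = √(-39167 + 15273) = √(-23894) = I*√23894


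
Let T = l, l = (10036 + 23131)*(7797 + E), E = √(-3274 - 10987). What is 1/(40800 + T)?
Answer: 15214347/3936020841258190 - 1951*I*√14261/3936020841258190 ≈ 3.8654e-9 - 5.9194e-11*I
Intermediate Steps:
E = I*√14261 (E = √(-14261) = I*√14261 ≈ 119.42*I)
l = 258603099 + 33167*I*√14261 (l = (10036 + 23131)*(7797 + I*√14261) = 33167*(7797 + I*√14261) = 258603099 + 33167*I*√14261 ≈ 2.586e+8 + 3.9608e+6*I)
T = 258603099 + 33167*I*√14261 ≈ 2.586e+8 + 3.9608e+6*I
1/(40800 + T) = 1/(40800 + (258603099 + 33167*I*√14261)) = 1/(258643899 + 33167*I*√14261)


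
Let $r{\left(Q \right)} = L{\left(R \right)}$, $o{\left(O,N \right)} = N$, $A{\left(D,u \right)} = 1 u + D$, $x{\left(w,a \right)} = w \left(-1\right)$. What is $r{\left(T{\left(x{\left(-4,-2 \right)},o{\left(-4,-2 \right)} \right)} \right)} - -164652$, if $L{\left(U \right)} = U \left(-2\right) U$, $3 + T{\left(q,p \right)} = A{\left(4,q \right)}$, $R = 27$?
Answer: $163194$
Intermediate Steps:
$x{\left(w,a \right)} = - w$
$A{\left(D,u \right)} = D + u$ ($A{\left(D,u \right)} = u + D = D + u$)
$T{\left(q,p \right)} = 1 + q$ ($T{\left(q,p \right)} = -3 + \left(4 + q\right) = 1 + q$)
$L{\left(U \right)} = - 2 U^{2}$ ($L{\left(U \right)} = - 2 U U = - 2 U^{2}$)
$r{\left(Q \right)} = -1458$ ($r{\left(Q \right)} = - 2 \cdot 27^{2} = \left(-2\right) 729 = -1458$)
$r{\left(T{\left(x{\left(-4,-2 \right)},o{\left(-4,-2 \right)} \right)} \right)} - -164652 = -1458 - -164652 = -1458 + 164652 = 163194$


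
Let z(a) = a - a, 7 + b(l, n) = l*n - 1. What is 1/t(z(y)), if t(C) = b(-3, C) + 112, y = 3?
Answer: 1/104 ≈ 0.0096154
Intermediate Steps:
b(l, n) = -8 + l*n (b(l, n) = -7 + (l*n - 1) = -7 + (-1 + l*n) = -8 + l*n)
z(a) = 0
t(C) = 104 - 3*C (t(C) = (-8 - 3*C) + 112 = 104 - 3*C)
1/t(z(y)) = 1/(104 - 3*0) = 1/(104 + 0) = 1/104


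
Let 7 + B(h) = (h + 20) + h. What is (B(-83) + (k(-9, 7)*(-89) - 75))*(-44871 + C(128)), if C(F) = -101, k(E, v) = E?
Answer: -25768956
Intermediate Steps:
B(h) = 13 + 2*h (B(h) = -7 + ((h + 20) + h) = -7 + ((20 + h) + h) = -7 + (20 + 2*h) = 13 + 2*h)
(B(-83) + (k(-9, 7)*(-89) - 75))*(-44871 + C(128)) = ((13 + 2*(-83)) + (-9*(-89) - 75))*(-44871 - 101) = ((13 - 166) + (801 - 75))*(-44972) = (-153 + 726)*(-44972) = 573*(-44972) = -25768956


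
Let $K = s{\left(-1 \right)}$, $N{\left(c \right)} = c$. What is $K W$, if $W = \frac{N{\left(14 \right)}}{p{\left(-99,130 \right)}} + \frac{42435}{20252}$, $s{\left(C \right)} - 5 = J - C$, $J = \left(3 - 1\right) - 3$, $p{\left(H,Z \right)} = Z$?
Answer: $\frac{2900039}{263276} \approx 11.015$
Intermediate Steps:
$J = -1$ ($J = 2 - 3 = -1$)
$s{\left(C \right)} = 4 - C$ ($s{\left(C \right)} = 5 - \left(1 + C\right) = 4 - C$)
$K = 5$ ($K = 4 - -1 = 4 + 1 = 5$)
$W = \frac{2900039}{1316380}$ ($W = \frac{14}{130} + \frac{42435}{20252} = 14 \cdot \frac{1}{130} + 42435 \cdot \frac{1}{20252} = \frac{7}{65} + \frac{42435}{20252} = \frac{2900039}{1316380} \approx 2.203$)
$K W = 5 \cdot \frac{2900039}{1316380} = \frac{2900039}{263276}$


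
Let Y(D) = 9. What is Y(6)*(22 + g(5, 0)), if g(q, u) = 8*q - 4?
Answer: 522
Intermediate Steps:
g(q, u) = -4 + 8*q
Y(6)*(22 + g(5, 0)) = 9*(22 + (-4 + 8*5)) = 9*(22 + (-4 + 40)) = 9*(22 + 36) = 9*58 = 522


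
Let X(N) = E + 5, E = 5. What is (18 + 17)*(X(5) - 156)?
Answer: -5110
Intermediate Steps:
X(N) = 10 (X(N) = 5 + 5 = 10)
(18 + 17)*(X(5) - 156) = (18 + 17)*(10 - 156) = 35*(-146) = -5110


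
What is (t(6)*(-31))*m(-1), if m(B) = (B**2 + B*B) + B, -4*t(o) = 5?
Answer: 155/4 ≈ 38.750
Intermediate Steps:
t(o) = -5/4 (t(o) = -1/4*5 = -5/4)
m(B) = B + 2*B**2 (m(B) = (B**2 + B**2) + B = 2*B**2 + B = B + 2*B**2)
(t(6)*(-31))*m(-1) = (-5/4*(-31))*(-(1 + 2*(-1))) = 155*(-(1 - 2))/4 = 155*(-1*(-1))/4 = (155/4)*1 = 155/4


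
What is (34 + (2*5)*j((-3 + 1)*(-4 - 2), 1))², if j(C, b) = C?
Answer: 23716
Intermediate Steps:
(34 + (2*5)*j((-3 + 1)*(-4 - 2), 1))² = (34 + (2*5)*((-3 + 1)*(-4 - 2)))² = (34 + 10*(-2*(-6)))² = (34 + 10*12)² = (34 + 120)² = 154² = 23716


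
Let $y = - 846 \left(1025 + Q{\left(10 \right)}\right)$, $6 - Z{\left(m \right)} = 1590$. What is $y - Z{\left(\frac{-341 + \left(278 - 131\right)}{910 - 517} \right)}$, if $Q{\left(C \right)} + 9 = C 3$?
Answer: $-883332$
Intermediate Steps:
$Q{\left(C \right)} = -9 + 3 C$ ($Q{\left(C \right)} = -9 + C 3 = -9 + 3 C$)
$Z{\left(m \right)} = -1584$ ($Z{\left(m \right)} = 6 - 1590 = -1584$)
$y = -884916$ ($y = - 846 \left(1025 + \left(-9 + 3 \cdot 10\right)\right) = - 846 \left(1025 + \left(-9 + 30\right)\right) = - 846 \left(1025 + 21\right) = \left(-846\right) 1046 = -884916$)
$y - Z{\left(\frac{-341 + \left(278 - 131\right)}{910 - 517} \right)} = -884916 - -1584 = -884916 + 1584 = -883332$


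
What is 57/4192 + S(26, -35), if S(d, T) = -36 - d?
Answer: -259847/4192 ≈ -61.986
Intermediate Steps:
57/4192 + S(26, -35) = 57/4192 + (-36 - 1*26) = 57*(1/4192) + (-36 - 26) = 57/4192 - 62 = -259847/4192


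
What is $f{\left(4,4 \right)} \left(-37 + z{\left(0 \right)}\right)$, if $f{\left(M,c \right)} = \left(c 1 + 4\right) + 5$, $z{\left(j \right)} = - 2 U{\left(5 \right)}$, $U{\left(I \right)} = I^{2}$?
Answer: $-1131$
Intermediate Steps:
$z{\left(j \right)} = -50$ ($z{\left(j \right)} = - 2 \cdot 5^{2} = \left(-2\right) 25 = -50$)
$f{\left(M,c \right)} = 9 + c$ ($f{\left(M,c \right)} = \left(c + 4\right) + 5 = \left(4 + c\right) + 5 = 9 + c$)
$f{\left(4,4 \right)} \left(-37 + z{\left(0 \right)}\right) = \left(9 + 4\right) \left(-37 - 50\right) = 13 \left(-87\right) = -1131$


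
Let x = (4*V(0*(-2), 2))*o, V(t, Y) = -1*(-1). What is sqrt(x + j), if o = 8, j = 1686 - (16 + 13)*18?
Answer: 2*sqrt(299) ≈ 34.583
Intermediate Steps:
V(t, Y) = 1
j = 1164 (j = 1686 - 29*18 = 1686 - 1*522 = 1686 - 522 = 1164)
x = 32 (x = (4*1)*8 = 4*8 = 32)
sqrt(x + j) = sqrt(32 + 1164) = sqrt(1196) = 2*sqrt(299)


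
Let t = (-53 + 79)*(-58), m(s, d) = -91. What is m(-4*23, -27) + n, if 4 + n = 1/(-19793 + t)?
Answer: -2023596/21301 ≈ -95.000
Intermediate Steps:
t = -1508 (t = 26*(-58) = -1508)
n = -85205/21301 (n = -4 + 1/(-19793 - 1508) = -4 + 1/(-21301) = -4 - 1/21301 = -85205/21301 ≈ -4.0000)
m(-4*23, -27) + n = -91 - 85205/21301 = -2023596/21301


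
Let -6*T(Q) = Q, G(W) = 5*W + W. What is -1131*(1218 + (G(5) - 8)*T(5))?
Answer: -1356823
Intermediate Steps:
G(W) = 6*W
T(Q) = -Q/6
-1131*(1218 + (G(5) - 8)*T(5)) = -1131*(1218 + (6*5 - 8)*(-1/6*5)) = -1131*(1218 + (30 - 8)*(-5/6)) = -1131*(1218 + 22*(-5/6)) = -1131*(1218 - 55/3) = -1131*3599/3 = -1356823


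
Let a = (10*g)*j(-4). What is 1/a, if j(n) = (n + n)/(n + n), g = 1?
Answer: 1/10 ≈ 0.10000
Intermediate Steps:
j(n) = 1 (j(n) = (2*n)/((2*n)) = (2*n)*(1/(2*n)) = 1)
a = 10 (a = (10*1)*1 = 10*1 = 10)
1/a = 1/10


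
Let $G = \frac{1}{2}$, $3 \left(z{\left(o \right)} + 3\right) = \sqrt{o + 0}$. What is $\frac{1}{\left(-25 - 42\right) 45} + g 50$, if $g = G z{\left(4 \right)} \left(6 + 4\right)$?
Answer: $- \frac{1758751}{3015} \approx -583.33$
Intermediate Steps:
$z{\left(o \right)} = -3 + \frac{\sqrt{o}}{3}$ ($z{\left(o \right)} = -3 + \frac{\sqrt{o + 0}}{3} = -3 + \frac{\sqrt{o}}{3}$)
$G = \frac{1}{2} \approx 0.5$
$g = - \frac{35}{3}$ ($g = \frac{\left(-3 + \frac{\sqrt{4}}{3}\right) \left(6 + 4\right)}{2} = \frac{\left(-3 + \frac{1}{3} \cdot 2\right) 10}{2} = \frac{\left(-3 + \frac{2}{3}\right) 10}{2} = \frac{\left(- \frac{7}{3}\right) 10}{2} = \frac{1}{2} \left(- \frac{70}{3}\right) = - \frac{35}{3} \approx -11.667$)
$\frac{1}{\left(-25 - 42\right) 45} + g 50 = \frac{1}{\left(-25 - 42\right) 45} - \frac{1750}{3} = \frac{1}{-67} \cdot \frac{1}{45} - \frac{1750}{3} = \left(- \frac{1}{67}\right) \frac{1}{45} - \frac{1750}{3} = - \frac{1}{3015} - \frac{1750}{3} = - \frac{1758751}{3015}$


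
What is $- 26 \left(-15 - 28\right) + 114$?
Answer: $1232$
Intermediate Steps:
$- 26 \left(-15 - 28\right) + 114 = \left(-26\right) \left(-43\right) + 114 = 1118 + 114 = 1232$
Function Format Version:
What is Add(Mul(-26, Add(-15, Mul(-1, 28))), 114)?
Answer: 1232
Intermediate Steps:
Add(Mul(-26, Add(-15, Mul(-1, 28))), 114) = Add(Mul(-26, Add(-15, -28)), 114) = Add(Mul(-26, -43), 114) = Add(1118, 114) = 1232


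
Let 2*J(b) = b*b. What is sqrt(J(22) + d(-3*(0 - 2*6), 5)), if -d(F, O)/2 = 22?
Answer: 3*sqrt(22) ≈ 14.071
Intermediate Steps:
J(b) = b**2/2 (J(b) = (b*b)/2 = b**2/2)
d(F, O) = -44 (d(F, O) = -2*22 = -44)
sqrt(J(22) + d(-3*(0 - 2*6), 5)) = sqrt((1/2)*22**2 - 44) = sqrt((1/2)*484 - 44) = sqrt(242 - 44) = sqrt(198) = 3*sqrt(22)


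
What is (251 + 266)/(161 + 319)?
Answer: 517/480 ≈ 1.0771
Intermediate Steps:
(251 + 266)/(161 + 319) = 517/480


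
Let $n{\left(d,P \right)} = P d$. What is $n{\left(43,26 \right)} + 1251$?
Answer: $2369$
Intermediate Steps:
$n{\left(43,26 \right)} + 1251 = 26 \cdot 43 + 1251 = 1118 + 1251 = 2369$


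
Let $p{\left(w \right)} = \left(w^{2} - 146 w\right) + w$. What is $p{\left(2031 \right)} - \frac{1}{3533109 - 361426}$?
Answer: $\frac{12149023894277}{3171683} \approx 3.8305 \cdot 10^{6}$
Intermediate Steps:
$p{\left(w \right)} = w^{2} - 145 w$
$p{\left(2031 \right)} - \frac{1}{3533109 - 361426} = 2031 \left(-145 + 2031\right) - \frac{1}{3533109 - 361426} = 2031 \cdot 1886 - \frac{1}{3171683} = 3830466 - \frac{1}{3171683} = \frac{12149023894277}{3171683}$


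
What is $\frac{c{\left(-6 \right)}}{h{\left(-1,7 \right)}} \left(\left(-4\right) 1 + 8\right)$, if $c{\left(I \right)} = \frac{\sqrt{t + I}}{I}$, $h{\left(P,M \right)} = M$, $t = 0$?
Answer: $- \frac{2 i \sqrt{6}}{21} \approx - 0.23328 i$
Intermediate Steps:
$c{\left(I \right)} = \frac{1}{\sqrt{I}}$ ($c{\left(I \right)} = \frac{\sqrt{0 + I}}{I} = \frac{\sqrt{I}}{I} = \frac{1}{\sqrt{I}}$)
$\frac{c{\left(-6 \right)}}{h{\left(-1,7 \right)}} \left(\left(-4\right) 1 + 8\right) = \frac{1}{i \sqrt{6} \cdot 7} \left(\left(-4\right) 1 + 8\right) = - \frac{i \sqrt{6}}{6} \cdot \frac{1}{7} \left(-4 + 8\right) = - \frac{i \sqrt{6}}{42} \cdot 4 = - \frac{2 i \sqrt{6}}{21}$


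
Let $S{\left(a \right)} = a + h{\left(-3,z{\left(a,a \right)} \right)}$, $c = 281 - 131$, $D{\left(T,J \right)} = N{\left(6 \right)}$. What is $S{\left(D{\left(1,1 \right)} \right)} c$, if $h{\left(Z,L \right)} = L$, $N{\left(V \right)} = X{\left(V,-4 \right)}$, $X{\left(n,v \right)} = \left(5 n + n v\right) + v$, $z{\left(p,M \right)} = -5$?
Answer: $-450$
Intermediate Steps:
$X{\left(n,v \right)} = v + 5 n + n v$
$N{\left(V \right)} = -4 + V$ ($N{\left(V \right)} = -4 + 5 V + V \left(-4\right) = -4 + 5 V - 4 V = -4 + V$)
$D{\left(T,J \right)} = 2$ ($D{\left(T,J \right)} = -4 + 6 = 2$)
$c = 150$ ($c = 281 - 131 = 150$)
$S{\left(a \right)} = -5 + a$ ($S{\left(a \right)} = a - 5 = -5 + a$)
$S{\left(D{\left(1,1 \right)} \right)} c = \left(-5 + 2\right) 150 = \left(-3\right) 150 = -450$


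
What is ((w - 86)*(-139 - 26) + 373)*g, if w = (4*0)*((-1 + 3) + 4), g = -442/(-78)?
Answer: 247571/3 ≈ 82524.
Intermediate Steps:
g = 17/3 (g = -442*(-1/78) = 17/3 ≈ 5.6667)
w = 0 (w = 0*(2 + 4) = 0*6 = 0)
((w - 86)*(-139 - 26) + 373)*g = ((0 - 86)*(-139 - 26) + 373)*(17/3) = (-86*(-165) + 373)*(17/3) = (14190 + 373)*(17/3) = 14563*(17/3) = 247571/3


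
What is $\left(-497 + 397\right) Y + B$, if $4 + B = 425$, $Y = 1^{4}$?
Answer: $321$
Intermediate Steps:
$Y = 1$
$B = 421$ ($B = -4 + 425 = 421$)
$\left(-497 + 397\right) Y + B = \left(-497 + 397\right) 1 + 421 = \left(-100\right) 1 + 421 = -100 + 421 = 321$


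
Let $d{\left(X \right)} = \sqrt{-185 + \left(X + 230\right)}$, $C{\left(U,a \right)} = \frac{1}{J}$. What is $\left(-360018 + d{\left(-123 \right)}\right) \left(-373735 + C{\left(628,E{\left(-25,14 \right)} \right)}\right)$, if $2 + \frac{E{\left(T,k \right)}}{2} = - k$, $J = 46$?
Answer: $\frac{3094680346281}{23} - \frac{17191809 i \sqrt{78}}{46} \approx 1.3455 \cdot 10^{11} - 3.3007 \cdot 10^{6} i$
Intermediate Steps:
$E{\left(T,k \right)} = -4 - 2 k$ ($E{\left(T,k \right)} = -4 + 2 \left(- k\right) = -4 - 2 k$)
$C{\left(U,a \right)} = \frac{1}{46}$
$d{\left(X \right)} = \sqrt{45 + X}$ ($d{\left(X \right)} = \sqrt{-185 + \left(230 + X\right)} = \sqrt{45 + X}$)
$\left(-360018 + d{\left(-123 \right)}\right) \left(-373735 + C{\left(628,E{\left(-25,14 \right)} \right)}\right) = \left(-360018 + \sqrt{45 - 123}\right) \left(-373735 + \frac{1}{46}\right) = \left(-360018 + \sqrt{-78}\right) \left(- \frac{17191809}{46}\right) = \left(-360018 + i \sqrt{78}\right) \left(- \frac{17191809}{46}\right) = \frac{3094680346281}{23} - \frac{17191809 i \sqrt{78}}{46}$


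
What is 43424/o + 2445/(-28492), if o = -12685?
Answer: -21495787/6125780 ≈ -3.5091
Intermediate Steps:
43424/o + 2445/(-28492) = 43424/(-12685) + 2445/(-28492) = 43424*(-1/12685) + 2445*(-1/28492) = -736/215 - 2445/28492 = -21495787/6125780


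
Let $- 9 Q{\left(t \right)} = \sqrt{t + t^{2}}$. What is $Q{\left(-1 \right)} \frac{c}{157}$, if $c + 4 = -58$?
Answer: $0$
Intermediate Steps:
$c = -62$ ($c = -4 - 58 = -62$)
$Q{\left(t \right)} = - \frac{\sqrt{t + t^{2}}}{9}$
$Q{\left(-1 \right)} \frac{c}{157} = - \frac{\sqrt{- (1 - 1)}}{9} \left(- \frac{62}{157}\right) = - \frac{\sqrt{\left(-1\right) 0}}{9} \left(\left(-62\right) \frac{1}{157}\right) = - \frac{\sqrt{0}}{9} \left(- \frac{62}{157}\right) = \left(- \frac{1}{9}\right) 0 \left(- \frac{62}{157}\right) = 0 \left(- \frac{62}{157}\right) = 0$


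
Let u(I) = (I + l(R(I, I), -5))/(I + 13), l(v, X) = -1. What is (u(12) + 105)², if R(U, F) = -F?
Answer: 6948496/625 ≈ 11118.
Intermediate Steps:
u(I) = (-1 + I)/(13 + I) (u(I) = (I - 1)/(I + 13) = (-1 + I)/(13 + I))
(u(12) + 105)² = ((-1 + 12)/(13 + 12) + 105)² = (11/25 + 105)² = (2636/25)² = 6948496/625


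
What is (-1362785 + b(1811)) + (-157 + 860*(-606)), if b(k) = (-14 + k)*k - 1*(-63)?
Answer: 1370328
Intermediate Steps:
b(k) = 63 + k*(-14 + k) (b(k) = k*(-14 + k) + 63 = 63 + k*(-14 + k))
(-1362785 + b(1811)) + (-157 + 860*(-606)) = (-1362785 + (63 + 1811**2 - 14*1811)) + (-157 + 860*(-606)) = (-1362785 + (63 + 3279721 - 25354)) + (-157 - 521160) = (-1362785 + 3254430) - 521317 = 1891645 - 521317 = 1370328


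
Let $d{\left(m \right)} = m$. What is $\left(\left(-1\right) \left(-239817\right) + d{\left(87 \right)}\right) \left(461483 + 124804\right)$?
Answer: $140652596448$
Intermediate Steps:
$\left(\left(-1\right) \left(-239817\right) + d{\left(87 \right)}\right) \left(461483 + 124804\right) = \left(\left(-1\right) \left(-239817\right) + 87\right) \left(461483 + 124804\right) = \left(239817 + 87\right) 586287 = 239904 \cdot 586287 = 140652596448$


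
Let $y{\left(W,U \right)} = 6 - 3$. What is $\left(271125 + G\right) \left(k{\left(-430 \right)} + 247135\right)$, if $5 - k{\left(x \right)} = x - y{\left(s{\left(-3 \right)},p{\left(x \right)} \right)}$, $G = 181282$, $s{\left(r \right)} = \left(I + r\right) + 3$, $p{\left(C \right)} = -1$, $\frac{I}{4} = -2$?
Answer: $112003758211$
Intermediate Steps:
$I = -8$ ($I = 4 \left(-2\right) = -8$)
$s{\left(r \right)} = -5 + r$ ($s{\left(r \right)} = \left(-8 + r\right) + 3 = -5 + r$)
$y{\left(W,U \right)} = 3$ ($y{\left(W,U \right)} = 6 - 3 = 3$)
$k{\left(x \right)} = 8 - x$ ($k{\left(x \right)} = 5 - \left(x - 3\right) = 5 - \left(-3 + x\right) = 8 - x$)
$\left(271125 + G\right) \left(k{\left(-430 \right)} + 247135\right) = \left(271125 + 181282\right) \left(\left(8 - -430\right) + 247135\right) = 452407 \left(\left(8 + 430\right) + 247135\right) = 452407 \left(438 + 247135\right) = 452407 \cdot 247573 = 112003758211$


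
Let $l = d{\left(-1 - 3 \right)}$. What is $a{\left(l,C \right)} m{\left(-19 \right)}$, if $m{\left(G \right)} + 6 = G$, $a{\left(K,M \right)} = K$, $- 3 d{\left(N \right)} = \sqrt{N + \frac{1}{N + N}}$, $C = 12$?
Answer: $\frac{25 i \sqrt{66}}{12} \approx 16.925 i$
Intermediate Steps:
$d{\left(N \right)} = - \frac{\sqrt{N + \frac{1}{2 N}}}{3}$ ($d{\left(N \right)} = - \frac{\sqrt{N + \frac{1}{N + N}}}{3} = - \frac{\sqrt{N + \frac{1}{2 N}}}{3}$)
$l = - \frac{i \sqrt{66}}{12}$ ($l = - \frac{\sqrt{\frac{2}{-1 - 3} + 4 \left(-1 - 3\right)}}{6} = - \frac{\sqrt{\frac{2}{-4} + 4 \left(-4\right)}}{6} = - \frac{\sqrt{2 \left(- \frac{1}{4}\right) - 16}}{6} = - \frac{\sqrt{- \frac{1}{2} - 16}}{6} = - \frac{\sqrt{- \frac{33}{2}}}{6} = - \frac{\frac{1}{2} i \sqrt{66}}{6} = - \frac{i \sqrt{66}}{12} \approx - 0.677 i$)
$m{\left(G \right)} = -6 + G$
$a{\left(l,C \right)} m{\left(-19 \right)} = - \frac{i \sqrt{66}}{12} \left(-6 - 19\right) = - \frac{i \sqrt{66}}{12} \left(-25\right) = \frac{25 i \sqrt{66}}{12}$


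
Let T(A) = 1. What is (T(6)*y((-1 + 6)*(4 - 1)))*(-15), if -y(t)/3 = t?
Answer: 675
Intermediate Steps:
y(t) = -3*t
(T(6)*y((-1 + 6)*(4 - 1)))*(-15) = (1*(-3*(-1 + 6)*(4 - 1)))*(-15) = (1*(-15*3))*(-15) = (1*(-3*15))*(-15) = (1*(-45))*(-15) = -45*(-15) = 675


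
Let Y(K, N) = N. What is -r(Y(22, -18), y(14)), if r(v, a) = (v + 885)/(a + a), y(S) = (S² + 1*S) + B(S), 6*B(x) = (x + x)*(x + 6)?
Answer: -2601/1820 ≈ -1.4291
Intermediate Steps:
B(x) = x*(6 + x)/3 (B(x) = ((x + x)*(x + 6))/6 = ((2*x)*(6 + x))/6 = (2*x*(6 + x))/6 = x*(6 + x)/3)
y(S) = S + S² + S*(6 + S)/3 (y(S) = (S² + 1*S) + S*(6 + S)/3 = (S² + S) + S*(6 + S)/3 = (S + S²) + S*(6 + S)/3 = S + S² + S*(6 + S)/3)
r(v, a) = (885 + v)/(2*a) (r(v, a) = (885 + v)/((2*a)) = (885 + v)*(1/(2*a)) = (885 + v)/(2*a))
-r(Y(22, -18), y(14)) = -(885 - 18)/(2*((⅓)*14*(9 + 4*14))) = -867/(2*((⅓)*14*(9 + 56))) = -867/(2*((⅓)*14*65)) = -867/(2*910/3) = -3*867/(2*910) = -1*2601/1820 = -2601/1820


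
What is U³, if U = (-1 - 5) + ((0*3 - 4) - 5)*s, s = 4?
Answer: -74088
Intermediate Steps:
U = -42 (U = (-1 - 5) + ((0*3 - 4) - 5)*4 = -6 + ((0 - 4) - 5)*4 = -6 + (-4 - 5)*4 = -6 - 9*4 = -6 - 36 = -42)
U³ = (-42)³ = -74088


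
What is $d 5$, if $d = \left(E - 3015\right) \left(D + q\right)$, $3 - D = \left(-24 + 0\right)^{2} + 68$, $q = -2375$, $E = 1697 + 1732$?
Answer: $-6243120$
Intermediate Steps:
$E = 3429$
$D = -641$ ($D = 3 - \left(\left(-24 + 0\right)^{2} + 68\right) = 3 - \left(\left(-24\right)^{2} + 68\right) = 3 - \left(576 + 68\right) = 3 - 644 = -641$)
$d = -1248624$ ($d = \left(3429 - 3015\right) \left(-641 - 2375\right) = 414 \left(-3016\right) = -1248624$)
$d 5 = \left(-1248624\right) 5 = -6243120$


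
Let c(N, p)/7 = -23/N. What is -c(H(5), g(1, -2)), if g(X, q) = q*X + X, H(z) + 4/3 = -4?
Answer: -483/16 ≈ -30.188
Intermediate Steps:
H(z) = -16/3 (H(z) = -4/3 - 4 = -16/3)
g(X, q) = X + X*q (g(X, q) = X*q + X = X + X*q)
c(N, p) = -161/N (c(N, p) = 7*(-23/N) = -161/N)
-c(H(5), g(1, -2)) = -(-161)/(-16/3) = -(-161)*(-3)/16 = -1*483/16 = -483/16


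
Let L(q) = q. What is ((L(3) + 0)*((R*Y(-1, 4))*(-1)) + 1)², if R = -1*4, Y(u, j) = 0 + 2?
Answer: 625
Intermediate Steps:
Y(u, j) = 2
R = -4
((L(3) + 0)*((R*Y(-1, 4))*(-1)) + 1)² = ((3 + 0)*(-4*2*(-1)) + 1)² = (3*(-8*(-1)) + 1)² = (3*8 + 1)² = (24 + 1)² = 25² = 625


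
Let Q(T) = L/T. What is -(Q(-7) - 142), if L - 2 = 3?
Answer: 999/7 ≈ 142.71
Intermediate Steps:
L = 5 (L = 2 + 3 = 5)
Q(T) = 5/T
-(Q(-7) - 142) = -(5/(-7) - 142) = -(5*(-⅐) - 142) = -(-5/7 - 142) = -1*(-999/7) = 999/7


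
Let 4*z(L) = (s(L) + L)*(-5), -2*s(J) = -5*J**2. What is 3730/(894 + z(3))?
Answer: 29840/6897 ≈ 4.3265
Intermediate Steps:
s(J) = 5*J**2/2 (s(J) = -(-5)*J**2/2 = 5*J**2/2)
z(L) = -25*L**2/8 - 5*L/4 (z(L) = ((5*L**2/2 + L)*(-5))/4 = ((L + 5*L**2/2)*(-5))/4 = (-5*L - 25*L**2/2)/4 = -25*L**2/8 - 5*L/4)
3730/(894 + z(3)) = 3730/(894 + (5/8)*3*(-2 - 5*3)) = 3730/(894 + (5/8)*3*(-2 - 15)) = 3730/(894 + (5/8)*3*(-17)) = 3730/(894 - 255/8) = 3730/(6897/8) = 3730*(8/6897) = 29840/6897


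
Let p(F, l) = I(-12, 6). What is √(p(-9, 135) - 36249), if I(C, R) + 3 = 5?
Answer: I*√36247 ≈ 190.39*I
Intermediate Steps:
I(C, R) = 2 (I(C, R) = -3 + 5 = 2)
p(F, l) = 2
√(p(-9, 135) - 36249) = √(2 - 36249) = √(-36247) = I*√36247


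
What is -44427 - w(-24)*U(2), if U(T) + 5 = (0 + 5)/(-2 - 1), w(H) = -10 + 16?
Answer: -44387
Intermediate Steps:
w(H) = 6
U(T) = -20/3 (U(T) = -5 + (0 + 5)/(-2 - 1) = -5 + 5/(-3) = -5 + 5*(-1/3) = -5 - 5/3 = -20/3)
-44427 - w(-24)*U(2) = -44427 - 6*(-20)/3 = -44427 - 1*(-40) = -44427 + 40 = -44387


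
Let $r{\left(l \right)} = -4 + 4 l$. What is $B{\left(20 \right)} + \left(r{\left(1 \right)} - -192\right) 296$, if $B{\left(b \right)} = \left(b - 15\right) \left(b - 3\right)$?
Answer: $56917$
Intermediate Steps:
$B{\left(b \right)} = \left(-15 + b\right) \left(-3 + b\right)$
$B{\left(20 \right)} + \left(r{\left(1 \right)} - -192\right) 296 = \left(45 + 20^{2} - 360\right) + \left(\left(-4 + 4 \cdot 1\right) - -192\right) 296 = \left(45 + 400 - 360\right) + \left(\left(-4 + 4\right) + 192\right) 296 = 85 + \left(0 + 192\right) 296 = 85 + 192 \cdot 296 = 85 + 56832 = 56917$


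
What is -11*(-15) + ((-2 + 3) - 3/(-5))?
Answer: 833/5 ≈ 166.60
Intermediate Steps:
-11*(-15) + ((-2 + 3) - 3/(-5)) = 165 + (1 - 3*(-⅕)) = 165 + (1 + ⅗) = 165 + 8/5 = 833/5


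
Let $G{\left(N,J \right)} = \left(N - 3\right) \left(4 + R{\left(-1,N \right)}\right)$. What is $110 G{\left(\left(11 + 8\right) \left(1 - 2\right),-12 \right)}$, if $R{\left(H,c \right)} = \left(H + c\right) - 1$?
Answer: $41140$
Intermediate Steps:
$R{\left(H,c \right)} = -1 + H + c$
$G{\left(N,J \right)} = \left(-3 + N\right) \left(2 + N\right)$ ($G{\left(N,J \right)} = \left(N - 3\right) \left(4 - \left(2 - N\right)\right) = \left(-3 + N\right) \left(4 + \left(-2 + N\right)\right) = \left(-3 + N\right) \left(2 + N\right)$)
$110 G{\left(\left(11 + 8\right) \left(1 - 2\right),-12 \right)} = 110 \left(-6 + \left(\left(11 + 8\right) \left(1 - 2\right)\right)^{2} - \left(11 + 8\right) \left(1 - 2\right)\right) = 110 \left(-6 + \left(19 \left(-1\right)\right)^{2} - 19 \left(-1\right)\right) = 110 \left(-6 + \left(-19\right)^{2} - -19\right) = 110 \left(-6 + 361 + 19\right) = 110 \cdot 374 = 41140$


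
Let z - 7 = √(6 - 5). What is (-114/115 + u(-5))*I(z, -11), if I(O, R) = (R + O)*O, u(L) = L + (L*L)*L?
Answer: 361536/115 ≈ 3143.8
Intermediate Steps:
u(L) = L + L³ (u(L) = L + L²*L = L + L³)
z = 8 (z = 7 + √(6 - 5) = 7 + √1 = 7 + 1 = 8)
I(O, R) = O*(O + R) (I(O, R) = (O + R)*O = O*(O + R))
(-114/115 + u(-5))*I(z, -11) = (-114/115 + (-5 + (-5)³))*(8*(8 - 11)) = (-114*1/115 + (-5 - 125))*(8*(-3)) = (-114/115 - 130)*(-24) = -15064/115*(-24) = 361536/115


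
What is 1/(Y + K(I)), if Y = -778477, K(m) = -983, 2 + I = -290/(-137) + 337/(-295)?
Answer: -1/779460 ≈ -1.2829e-6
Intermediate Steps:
I = -41449/40415 (I = -2 + (-290/(-137) + 337/(-295)) = -2 + (-290*(-1/137) + 337*(-1/295)) = -2 + (290/137 - 337/295) = -2 + 39381/40415 = -41449/40415 ≈ -1.0256)
1/(Y + K(I)) = 1/(-778477 - 983) = 1/(-779460) = -1/779460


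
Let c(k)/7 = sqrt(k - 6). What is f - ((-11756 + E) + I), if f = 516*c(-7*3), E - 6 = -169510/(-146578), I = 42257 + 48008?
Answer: -5754370590/73289 + 10836*I*sqrt(3) ≈ -78516.0 + 18769.0*I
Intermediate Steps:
I = 90265
c(k) = 7*sqrt(-6 + k) (c(k) = 7*sqrt(k - 6) = 7*sqrt(-6 + k))
E = 524489/73289 (E = 6 - 169510/(-146578) = 6 - 169510*(-1/146578) = 6 + 84755/73289 = 524489/73289 ≈ 7.1564)
f = 10836*I*sqrt(3) (f = 516*(7*sqrt(-6 - 7*3)) = 516*(7*sqrt(-6 - 21)) = 516*(7*sqrt(-27)) = 516*(7*(3*I*sqrt(3))) = 516*(21*I*sqrt(3)) = 10836*I*sqrt(3) ≈ 18769.0*I)
f - ((-11756 + E) + I) = 10836*I*sqrt(3) - ((-11756 + 524489/73289) + 90265) = 10836*I*sqrt(3) - (-861060995/73289 + 90265) = 10836*I*sqrt(3) - 1*5754370590/73289 = 10836*I*sqrt(3) - 5754370590/73289 = -5754370590/73289 + 10836*I*sqrt(3)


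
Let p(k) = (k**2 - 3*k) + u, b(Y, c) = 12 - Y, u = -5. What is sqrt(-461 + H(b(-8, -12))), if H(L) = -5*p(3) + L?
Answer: 4*I*sqrt(26) ≈ 20.396*I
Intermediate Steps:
p(k) = -5 + k**2 - 3*k (p(k) = (k**2 - 3*k) - 5 = -5 + k**2 - 3*k)
H(L) = 25 + L (H(L) = -5*(-5 + 3**2 - 3*3) + L = -5*(-5 + 9 - 9) + L = -5*(-5) + L = 25 + L)
sqrt(-461 + H(b(-8, -12))) = sqrt(-461 + (25 + (12 - 1*(-8)))) = sqrt(-461 + (25 + (12 + 8))) = sqrt(-461 + (25 + 20)) = sqrt(-461 + 45) = sqrt(-416) = 4*I*sqrt(26)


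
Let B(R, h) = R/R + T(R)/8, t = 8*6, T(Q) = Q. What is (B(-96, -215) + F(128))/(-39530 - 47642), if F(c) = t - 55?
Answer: 9/43586 ≈ 0.00020649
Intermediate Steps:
t = 48
B(R, h) = 1 + R/8 (B(R, h) = R/R + R/8 = 1 + R*(⅛) = 1 + R/8)
F(c) = -7 (F(c) = 48 - 55 = -7)
(B(-96, -215) + F(128))/(-39530 - 47642) = ((1 + (⅛)*(-96)) - 7)/(-39530 - 47642) = ((1 - 12) - 7)/(-87172) = (-11 - 7)*(-1/87172) = -18*(-1/87172) = 9/43586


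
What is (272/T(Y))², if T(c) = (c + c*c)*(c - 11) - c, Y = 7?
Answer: 73984/53361 ≈ 1.3865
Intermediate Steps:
T(c) = -c + (-11 + c)*(c + c²) (T(c) = (c + c²)*(-11 + c) - c = (-11 + c)*(c + c²) - c = -c + (-11 + c)*(c + c²))
(272/T(Y))² = (272/((7*(-12 + 7² - 10*7))))² = (272/((7*(-12 + 49 - 70))))² = (272/((7*(-33))))² = (272/(-231))² = (272*(-1/231))² = (-272/231)² = 73984/53361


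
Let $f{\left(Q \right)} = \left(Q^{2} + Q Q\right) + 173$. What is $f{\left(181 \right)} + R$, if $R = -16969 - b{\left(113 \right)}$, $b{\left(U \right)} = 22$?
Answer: $48704$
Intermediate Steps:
$f{\left(Q \right)} = 173 + 2 Q^{2}$ ($f{\left(Q \right)} = \left(Q^{2} + Q^{2}\right) + 173 = 2 Q^{2} + 173 = 173 + 2 Q^{2}$)
$R = -16991$ ($R = -16969 - 22 = -16991$)
$f{\left(181 \right)} + R = \left(173 + 2 \cdot 181^{2}\right) - 16991 = \left(173 + 2 \cdot 32761\right) - 16991 = \left(173 + 65522\right) - 16991 = 65695 - 16991 = 48704$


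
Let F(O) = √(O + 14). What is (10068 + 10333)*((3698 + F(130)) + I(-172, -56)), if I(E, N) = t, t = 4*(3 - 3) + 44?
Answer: 76585354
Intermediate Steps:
F(O) = √(14 + O)
t = 44 (t = 4*0 + 44 = 0 + 44 = 44)
I(E, N) = 44
(10068 + 10333)*((3698 + F(130)) + I(-172, -56)) = (10068 + 10333)*((3698 + √(14 + 130)) + 44) = 20401*((3698 + √144) + 44) = 20401*((3698 + 12) + 44) = 20401*(3710 + 44) = 20401*3754 = 76585354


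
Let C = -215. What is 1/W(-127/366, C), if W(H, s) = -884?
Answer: -1/884 ≈ -0.0011312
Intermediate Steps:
1/W(-127/366, C) = 1/(-884) = -1/884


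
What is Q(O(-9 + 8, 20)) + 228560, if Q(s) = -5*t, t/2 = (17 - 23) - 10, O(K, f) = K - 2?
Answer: 228720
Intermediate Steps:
O(K, f) = -2 + K
t = -32 (t = 2*((17 - 23) - 10) = 2*(-6 - 10) = 2*(-16) = -32)
Q(s) = 160 (Q(s) = -5*(-32) = 160)
Q(O(-9 + 8, 20)) + 228560 = 160 + 228560 = 228720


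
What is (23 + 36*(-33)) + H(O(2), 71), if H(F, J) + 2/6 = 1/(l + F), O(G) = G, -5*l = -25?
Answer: -24469/21 ≈ -1165.2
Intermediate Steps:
l = 5 (l = -⅕*(-25) = 5)
H(F, J) = -⅓ + 1/(5 + F)
(23 + 36*(-33)) + H(O(2), 71) = (23 + 36*(-33)) + (-2 - 1*2)/(3*(5 + 2)) = (23 - 1188) + (⅓)*(-2 - 2)/7 = -1165 + (⅓)*(⅐)*(-4) = -1165 - 4/21 = -24469/21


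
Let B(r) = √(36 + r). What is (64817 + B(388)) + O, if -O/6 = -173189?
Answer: 1103951 + 2*√106 ≈ 1.1040e+6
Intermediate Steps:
O = 1039134 (O = -6*(-173189) = 1039134)
(64817 + B(388)) + O = (64817 + √(36 + 388)) + 1039134 = (64817 + √424) + 1039134 = (64817 + 2*√106) + 1039134 = 1103951 + 2*√106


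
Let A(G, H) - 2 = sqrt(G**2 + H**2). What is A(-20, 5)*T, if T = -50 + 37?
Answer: -26 - 65*sqrt(17) ≈ -294.00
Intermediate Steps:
T = -13
A(G, H) = 2 + sqrt(G**2 + H**2)
A(-20, 5)*T = (2 + sqrt((-20)**2 + 5**2))*(-13) = (2 + sqrt(400 + 25))*(-13) = (2 + sqrt(425))*(-13) = (2 + 5*sqrt(17))*(-13) = -26 - 65*sqrt(17)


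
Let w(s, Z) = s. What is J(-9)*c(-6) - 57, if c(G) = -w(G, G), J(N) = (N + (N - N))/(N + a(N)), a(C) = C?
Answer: -54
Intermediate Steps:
J(N) = 1/2 (J(N) = (N + (N - N))/(N + N) = (N + 0)/((2*N)) = N*(1/(2*N)) = 1/2)
c(G) = -G
J(-9)*c(-6) - 57 = (-1*(-6))/2 - 57 = (1/2)*6 - 57 = 3 - 57 = -54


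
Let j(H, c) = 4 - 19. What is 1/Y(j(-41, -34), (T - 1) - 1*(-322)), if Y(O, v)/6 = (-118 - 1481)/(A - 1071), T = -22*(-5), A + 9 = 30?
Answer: 175/1599 ≈ 0.10944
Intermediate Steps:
A = 21 (A = -9 + 30 = 21)
T = 110
j(H, c) = -15
Y(O, v) = 1599/175 (Y(O, v) = 6*((-118 - 1481)/(21 - 1071)) = 6*(-1599/(-1050)) = 6*(-1599*(-1/1050)) = 6*(533/350) = 1599/175)
1/Y(j(-41, -34), (T - 1) - 1*(-322)) = 1/(1599/175) = 175/1599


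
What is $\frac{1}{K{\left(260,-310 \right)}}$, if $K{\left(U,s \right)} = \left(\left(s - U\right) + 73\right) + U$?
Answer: $- \frac{1}{237} \approx -0.0042194$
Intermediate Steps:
$K{\left(U,s \right)} = 73 + s$ ($K{\left(U,s \right)} = \left(73 + s - U\right) + U = 73 + s$)
$\frac{1}{K{\left(260,-310 \right)}} = \frac{1}{73 - 310} = \frac{1}{-237} = - \frac{1}{237}$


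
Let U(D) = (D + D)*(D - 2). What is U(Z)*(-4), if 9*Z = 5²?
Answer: -1400/81 ≈ -17.284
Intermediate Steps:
Z = 25/9 (Z = (⅑)*5² = (⅑)*25 = 25/9 ≈ 2.7778)
U(D) = 2*D*(-2 + D) (U(D) = (2*D)*(-2 + D) = 2*D*(-2 + D))
U(Z)*(-4) = (2*(25/9)*(-2 + 25/9))*(-4) = (2*(25/9)*(7/9))*(-4) = (350/81)*(-4) = -1400/81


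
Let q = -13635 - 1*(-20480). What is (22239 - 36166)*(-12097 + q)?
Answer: 73144604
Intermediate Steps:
q = 6845 (q = -13635 + 20480 = 6845)
(22239 - 36166)*(-12097 + q) = (22239 - 36166)*(-12097 + 6845) = -13927*(-5252) = 73144604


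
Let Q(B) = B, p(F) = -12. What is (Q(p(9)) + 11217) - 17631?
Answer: -6426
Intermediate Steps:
(Q(p(9)) + 11217) - 17631 = (-12 + 11217) - 17631 = 11205 - 17631 = -6426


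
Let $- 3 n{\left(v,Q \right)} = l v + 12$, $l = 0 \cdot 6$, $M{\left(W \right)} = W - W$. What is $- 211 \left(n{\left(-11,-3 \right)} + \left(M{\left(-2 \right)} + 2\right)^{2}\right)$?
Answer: $0$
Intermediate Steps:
$M{\left(W \right)} = 0$
$l = 0$
$n{\left(v,Q \right)} = -4$ ($n{\left(v,Q \right)} = - \frac{0 v + 12}{3} = - \frac{0 + 12}{3} = \left(- \frac{1}{3}\right) 12 = -4$)
$- 211 \left(n{\left(-11,-3 \right)} + \left(M{\left(-2 \right)} + 2\right)^{2}\right) = - 211 \left(-4 + \left(0 + 2\right)^{2}\right) = - 211 \left(-4 + 2^{2}\right) = - 211 \left(-4 + 4\right) = \left(-211\right) 0 = 0$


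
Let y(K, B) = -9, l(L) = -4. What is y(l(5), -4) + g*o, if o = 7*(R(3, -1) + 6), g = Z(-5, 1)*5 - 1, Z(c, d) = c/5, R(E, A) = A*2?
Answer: -177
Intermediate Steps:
R(E, A) = 2*A
Z(c, d) = c/5 (Z(c, d) = c*(1/5) = c/5)
g = -6 (g = ((1/5)*(-5))*5 - 1 = -1*5 - 1 = -5 - 1 = -6)
o = 28 (o = 7*(2*(-1) + 6) = 7*(-2 + 6) = 7*4 = 28)
y(l(5), -4) + g*o = -9 - 6*28 = -9 - 168 = -177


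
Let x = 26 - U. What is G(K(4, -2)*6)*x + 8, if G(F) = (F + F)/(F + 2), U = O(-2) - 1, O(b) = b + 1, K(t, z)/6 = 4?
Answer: 4616/73 ≈ 63.233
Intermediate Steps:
K(t, z) = 24 (K(t, z) = 6*4 = 24)
O(b) = 1 + b
U = -2 (U = (1 - 2) - 1 = -1 - 1 = -2)
G(F) = 2*F/(2 + F) (G(F) = (2*F)/(2 + F) = 2*F/(2 + F))
x = 28 (x = 26 - 1*(-2) = 26 + 2 = 28)
G(K(4, -2)*6)*x + 8 = (2*(24*6)/(2 + 24*6))*28 + 8 = (2*144/(2 + 144))*28 + 8 = (2*144/146)*28 + 8 = (2*144*(1/146))*28 + 8 = (144/73)*28 + 8 = 4032/73 + 8 = 4616/73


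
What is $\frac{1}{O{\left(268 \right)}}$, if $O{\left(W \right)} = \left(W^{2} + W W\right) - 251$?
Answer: $\frac{1}{143397} \approx 6.9736 \cdot 10^{-6}$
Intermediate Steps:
$O{\left(W \right)} = -251 + 2 W^{2}$ ($O{\left(W \right)} = \left(W^{2} + W^{2}\right) - 251 = 2 W^{2} - 251 = -251 + 2 W^{2}$)
$\frac{1}{O{\left(268 \right)}} = \frac{1}{-251 + 2 \cdot 268^{2}} = \frac{1}{-251 + 2 \cdot 71824} = \frac{1}{-251 + 143648} = \frac{1}{143397}$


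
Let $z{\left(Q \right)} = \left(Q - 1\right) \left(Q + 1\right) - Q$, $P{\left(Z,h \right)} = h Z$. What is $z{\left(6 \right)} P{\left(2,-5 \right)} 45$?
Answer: $-13050$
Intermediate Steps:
$P{\left(Z,h \right)} = Z h$
$z{\left(Q \right)} = - Q + \left(1 + Q\right) \left(-1 + Q\right)$ ($z{\left(Q \right)} = \left(-1 + Q\right) \left(1 + Q\right) - Q = \left(1 + Q\right) \left(-1 + Q\right) - Q = - Q + \left(1 + Q\right) \left(-1 + Q\right)$)
$z{\left(6 \right)} P{\left(2,-5 \right)} 45 = \left(-1 + 6^{2} - 6\right) 2 \left(-5\right) 45 = \left(-1 + 36 - 6\right) \left(-10\right) 45 = 29 \left(-10\right) 45 = \left(-290\right) 45 = -13050$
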